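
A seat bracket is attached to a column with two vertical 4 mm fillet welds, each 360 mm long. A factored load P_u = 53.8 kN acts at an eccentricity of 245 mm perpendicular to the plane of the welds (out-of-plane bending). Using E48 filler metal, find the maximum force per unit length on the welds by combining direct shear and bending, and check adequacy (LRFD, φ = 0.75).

E48XX → F_EXX = 480 MPa.
L_w = 2 × 360 = 720 mm; section modulus (unit throat) S = 2 × L²/6 = 43200 mm².
Direct shear f_v = P/L_w = 53.8×10³/720 = 74.72 N/mm.
Moment M = P × e = 53.8×10³ × 245 = 13181000 N·mm; bending f_b = M/S = 305.1 N/mm.
f_max = √(f_v² + f_b²) = √(74.72² + 305.1²) = 314.1 N/mm.
φr_n = 0.75 × 0.6 × 480 × (0.707 × 4) = 610.8 N/mm → adequate.

f_max ≈ 314 N/mm; adequate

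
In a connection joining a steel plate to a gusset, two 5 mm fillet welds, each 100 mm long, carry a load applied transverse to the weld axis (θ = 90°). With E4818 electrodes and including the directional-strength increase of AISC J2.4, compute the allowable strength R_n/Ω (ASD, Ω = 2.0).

E48XX → F_EXX = 480 MPa.
t_e = 0.707 × 5 = 3.535 mm; A_we = 3.535 × 200 = 707 mm².
Directional factor: 1.0 + 0.5 sin^1.5(90°) = 1.5.
F_nw = 0.6 × 480 × 1.5 = 432 MPa.
R_n/Ω = (432 × 707) / 2.0 × 10⁻³ = 152.7 kN.

R_n/Ω ≈ 153 kN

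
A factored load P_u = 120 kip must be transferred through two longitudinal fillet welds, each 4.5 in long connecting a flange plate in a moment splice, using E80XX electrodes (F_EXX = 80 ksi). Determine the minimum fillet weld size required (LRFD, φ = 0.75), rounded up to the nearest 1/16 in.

Total weld length L = 9 in.
Required throat t_e = P_u / (φ × 0.6 F_EXX × L) = 120 / (0.75 × 0.6 × 80 × 9) = 0.3704 in.
Required leg w = t_e / 0.707 = 0.5239 in → use 9/16 in.

w = 9/16 in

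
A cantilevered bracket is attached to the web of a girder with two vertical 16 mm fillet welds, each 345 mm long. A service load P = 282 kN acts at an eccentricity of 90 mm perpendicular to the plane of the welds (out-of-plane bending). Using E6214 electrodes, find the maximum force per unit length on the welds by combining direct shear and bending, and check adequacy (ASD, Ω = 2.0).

f_max ≈ 759 N/mm; adequate

E62XX → F_EXX = 620 MPa.
L_w = 2 × 345 = 690 mm; section modulus (unit throat) S = 2 × L²/6 = 39680 mm².
Direct shear f_v = P/L_w = 282×10³/690 = 408.7 N/mm.
Moment M = P × e = 282×10³ × 90 = 25380000 N·mm; bending f_b = M/S = 639.7 N/mm.
f_max = √(f_v² + f_b²) = √(408.7² + 639.7²) = 759.1 N/mm.
r_n/Ω = (1/2.0) × 0.6 × 620 × (0.707 × 16) = 2104 N/mm → adequate.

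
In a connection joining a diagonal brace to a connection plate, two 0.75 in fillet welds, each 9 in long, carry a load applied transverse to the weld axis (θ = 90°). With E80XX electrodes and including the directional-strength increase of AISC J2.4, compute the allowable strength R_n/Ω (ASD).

R_n/Ω ≈ 344 kip

E80XX → F_EXX = 80 ksi.
t_e = 0.707 × 0.75 = 0.5302 in; A_we = 0.5302 × 18 = 9.544 in².
Directional factor: 1.0 + 0.5 sin^1.5(90°) = 1.5.
F_nw = 0.6 × 80 × 1.5 = 72 ksi.
R_n/Ω = (72 × 9.544) / 2.0 = 343.6 kip.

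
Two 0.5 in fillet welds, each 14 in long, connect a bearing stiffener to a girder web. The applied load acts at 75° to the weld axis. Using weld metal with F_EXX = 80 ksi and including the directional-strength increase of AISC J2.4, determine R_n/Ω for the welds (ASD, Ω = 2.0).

t_e = 0.707 × 0.5 = 0.3535 in; A_we = 0.3535 × 28 = 9.898 in².
Directional factor: 1.0 + 0.5 sin^1.5(75°) = 1.475.
F_nw = 0.6 × 80 × 1.475 = 70.78 ksi.
R_n/Ω = (70.78 × 9.898) / 2.0 = 350.3 kips.

R_n/Ω ≈ 350 kips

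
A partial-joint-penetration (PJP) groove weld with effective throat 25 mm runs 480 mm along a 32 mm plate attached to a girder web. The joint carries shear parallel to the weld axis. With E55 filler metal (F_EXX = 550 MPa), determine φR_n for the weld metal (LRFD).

Effective throat (given) t_e = 25 mm.
A_we = 25 × 480 = 12000 mm².
F_nw = 0.6 F_EXX = 330 MPa.
φR_n = 0.75 × 330 × 12000 × 10⁻³ = 2970 kN.

φR_n ≈ 2970 kN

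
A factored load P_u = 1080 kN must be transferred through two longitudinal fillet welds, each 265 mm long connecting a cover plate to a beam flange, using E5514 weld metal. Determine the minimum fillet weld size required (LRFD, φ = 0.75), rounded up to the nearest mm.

E55XX → F_EXX = 550 MPa.
Total weld length L = 530 mm.
Required throat t_e = P_u / (φ × 0.6 F_EXX × L) = 1080 / (0.75 × 0.6 × 550 × 530 × 10⁻³) = 8.233 mm.
Required leg w = t_e / 0.707 = 11.65 mm → use 12 mm.

w = 12 mm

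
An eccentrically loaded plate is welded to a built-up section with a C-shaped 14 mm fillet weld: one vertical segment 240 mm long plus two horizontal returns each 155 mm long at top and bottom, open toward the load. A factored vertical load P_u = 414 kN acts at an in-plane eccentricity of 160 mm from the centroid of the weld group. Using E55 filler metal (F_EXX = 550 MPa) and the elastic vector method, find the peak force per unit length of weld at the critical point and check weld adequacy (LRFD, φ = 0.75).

f_max ≈ 2120 N/mm; adequate

Total weld length L_w = 550 mm. Treat welds as unit-width lines.
Centroid: x̄ = 2×155×77.5 / 550 = 43.68 mm from the vertical weld.
Polar moment about centroid: J = I_x + I_y = [240³/12 + 2×155×120²] + [240×43.68² + 2(155³/12 + 155×33.82²)] = 7049000 mm³.
Direct shear f_v = P/L_w = 414×10³ / 550 = 752.7 N/mm (vertical).
Torsion M = P·e = 414×10³ × 160 = 66240000 N·mm.
Critical point at (x, y) = (111.3, 120) from centroid. f_tx = M·y/J = 1128 N/mm; f_ty = M·x/J = 1046 N/mm.
Resultant f_max = √[f_tx² + (f_v + f_ty)²] = √[1128² + (752.7 + 1046)²] = 2123 N/mm.
Capacity per unit length: φr_n = 0.75 × 0.6 × 550 × (0.707 × 14) = 2450 N/mm.
2123 ≤ 2450 → adequate.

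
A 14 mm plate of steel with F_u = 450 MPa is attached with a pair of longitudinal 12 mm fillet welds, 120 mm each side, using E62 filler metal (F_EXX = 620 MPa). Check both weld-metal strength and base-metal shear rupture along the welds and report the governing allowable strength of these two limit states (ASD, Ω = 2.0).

R_n/Ω ≈ 379 kN (weld metal governs)

t_e = 0.707 × 12 = 8.484 mm; L = 240 mm.
Weld metal: R_n/Ω = (1/2.0) × 0.6 × 620 × 8.484 × 240 × 10⁻³ = 378.7 kN.
Base metal (shear rupture): R_n/Ω = (1/2.0) × 0.6 × 450 × 14 × 240 × 10⁻³ = 453.6 kN.
Governing: weld metal.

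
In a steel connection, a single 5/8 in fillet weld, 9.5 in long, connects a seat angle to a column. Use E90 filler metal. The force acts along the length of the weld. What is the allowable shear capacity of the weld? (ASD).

R_n/Ω ≈ 113 kip

E90XX → F_EXX = 90 ksi.
Effective throat t_e = 0.707 × 0.625 = 0.4419 in.
Total length L = 9.5 in; A_we = 0.4419 × 9.5 = 4.198 in².
F_nw = 0.6 F_EXX = 0.6 × 90 = 54 ksi.
R_n = 54 × 4.198 = 226.7 kip; R_n/Ω = 226.7/2.0 = 113.3 kip.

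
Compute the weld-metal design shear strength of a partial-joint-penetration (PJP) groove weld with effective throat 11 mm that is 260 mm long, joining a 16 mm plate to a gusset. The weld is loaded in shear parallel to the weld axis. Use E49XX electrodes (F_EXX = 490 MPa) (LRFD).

φR_n ≈ 631 kN

Effective throat (given) t_e = 11 mm.
A_we = 11 × 260 = 2860 mm².
F_nw = 0.6 F_EXX = 294 MPa.
φR_n = 0.75 × 294 × 2860 × 10⁻³ = 630.6 kN.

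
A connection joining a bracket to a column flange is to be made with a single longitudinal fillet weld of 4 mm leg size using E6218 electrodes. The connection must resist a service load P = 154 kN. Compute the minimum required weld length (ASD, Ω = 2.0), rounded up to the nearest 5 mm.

L = 295 mm

E62XX → F_EXX = 620 MPa.
Throat t_e = 0.707 × 4 = 2.828 mm.
r_n/Ω = (0.6 × 620 × 2.828) / 2.0 = 526 N/mm = 0.526 kN/mm.
L_req = P / (r_n/Ω) = 154 / 0.526 = 292.8 mm total.
Round up → use L = 295 mm.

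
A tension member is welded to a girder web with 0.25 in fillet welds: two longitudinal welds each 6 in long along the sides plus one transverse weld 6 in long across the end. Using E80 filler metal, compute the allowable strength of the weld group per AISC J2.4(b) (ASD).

E80XX → F_EXX = 80 ksi.
t_e = 0.707 × 0.25 = 0.1767 in.
R_nwl = 0.6 × 80 × 0.1767 × 12 = 101.8 kips (longitudinal, 2 welds).
R_nwt = 0.6 × 80 × 0.1767 × 6 = 50.9 kips (transverse, base value).
(i) R_nwl + R_nwt = 152.7 kips; (ii) 0.85 R_nwl + 1.5 R_nwt = 162.9 kips.
R_n = max = 162.9 kips [governs: (ii)]; R_n/Ω = 81.45 kips.

R_n/Ω ≈ 81.4 kips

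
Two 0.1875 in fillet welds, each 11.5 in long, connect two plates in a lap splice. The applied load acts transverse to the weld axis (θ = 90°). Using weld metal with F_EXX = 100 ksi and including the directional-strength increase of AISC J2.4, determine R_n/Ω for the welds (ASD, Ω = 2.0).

R_n/Ω ≈ 137 kips

t_e = 0.707 × 0.1875 = 0.1326 in; A_we = 0.1326 × 23 = 3.049 in².
Directional factor: 1.0 + 0.5 sin^1.5(90°) = 1.5.
F_nw = 0.6 × 100 × 1.5 = 90 ksi.
R_n/Ω = (90 × 3.049) / 2.0 = 137.2 kips.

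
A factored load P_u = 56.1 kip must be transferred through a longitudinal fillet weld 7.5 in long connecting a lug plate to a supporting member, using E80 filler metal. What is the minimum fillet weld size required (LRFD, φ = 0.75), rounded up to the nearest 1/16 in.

E80XX → F_EXX = 80 ksi.
Total weld length L = 7.5 in.
Required throat t_e = P_u / (φ × 0.6 F_EXX × L) = 56.1 / (0.75 × 0.6 × 80 × 7.5) = 0.2078 in.
Required leg w = t_e / 0.707 = 0.2939 in → use 5/16 in.

w = 5/16 in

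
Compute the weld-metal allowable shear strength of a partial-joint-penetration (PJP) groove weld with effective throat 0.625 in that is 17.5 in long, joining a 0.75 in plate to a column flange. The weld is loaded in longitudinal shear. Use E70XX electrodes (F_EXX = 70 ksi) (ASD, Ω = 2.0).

R_n/Ω ≈ 230 kips

Effective throat (given) t_e = 0.625 in.
A_we = 0.625 × 17.5 = 10.94 in².
F_nw = 0.6 F_EXX = 42 ksi.
R_n/Ω = (42 × 10.94) / 2.0 = 229.7 kips.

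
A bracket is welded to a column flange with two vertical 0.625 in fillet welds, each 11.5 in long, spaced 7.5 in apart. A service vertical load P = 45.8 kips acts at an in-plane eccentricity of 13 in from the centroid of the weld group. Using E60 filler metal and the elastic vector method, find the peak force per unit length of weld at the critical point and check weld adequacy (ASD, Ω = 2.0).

E60XX → F_EXX = 60 ksi.
Total weld length L_w = 23 in. Treat welds as unit-width lines.
Polar moment about centroid: J = 2[d³/12 + d(b/2)²] = 2[11.5³/12 + 11.5×3.75²] = 576.9 in³.
Direct shear f_v = P/L_w = 45.8 / 23 = 1.991 kip/in (vertical).
Torsion M = P·e = 45.8 × 13 = 595.4 kip·in.
Critical point at (x, y) = (3.75, 5.75) from centroid. f_tx = M·y/J = 5.934 kip/in; f_ty = M·x/J = 3.87 kip/in.
Resultant f_max = √[f_tx² + (f_v + f_ty)²] = √[5.934² + (1.991 + 3.87)²] = 8.341 kip/in.
Capacity per unit length: r_n/Ω = (1/2.0) × 0.6 × 60 × (0.707 × 0.625) = 7.954 kip/in.
8.341 > 7.954 → NOT adequate.

f_max ≈ 8.34 kip/in; NOT adequate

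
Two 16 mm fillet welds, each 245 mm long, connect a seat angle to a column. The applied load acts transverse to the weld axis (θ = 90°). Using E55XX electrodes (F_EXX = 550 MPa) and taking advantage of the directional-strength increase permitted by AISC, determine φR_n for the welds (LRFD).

t_e = 0.707 × 16 = 11.31 mm; A_we = 11.31 × 490 = 5543 mm².
Directional factor: 1.0 + 0.5 sin^1.5(90°) = 1.5.
F_nw = 0.6 × 550 × 1.5 = 495 MPa.
φR_n = 0.75 × 495 × 5543 × 10⁻³ = 2058 kN.

φR_n ≈ 2060 kN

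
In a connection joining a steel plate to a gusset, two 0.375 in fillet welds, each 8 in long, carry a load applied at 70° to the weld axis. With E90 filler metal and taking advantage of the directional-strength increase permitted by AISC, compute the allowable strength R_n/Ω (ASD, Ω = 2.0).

E90XX → F_EXX = 90 ksi.
t_e = 0.707 × 0.375 = 0.2651 in; A_we = 0.2651 × 16 = 4.242 in².
Directional factor: 1.0 + 0.5 sin^1.5(70°) = 1.455.
F_nw = 0.6 × 90 × 1.455 = 78.59 ksi.
R_n/Ω = (78.59 × 4.242) / 2.0 = 166.7 kip.

R_n/Ω ≈ 167 kip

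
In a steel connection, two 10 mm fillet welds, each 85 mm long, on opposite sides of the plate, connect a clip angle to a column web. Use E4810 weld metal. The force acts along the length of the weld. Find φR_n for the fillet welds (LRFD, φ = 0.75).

φR_n ≈ 260 kN

E48XX → F_EXX = 480 MPa.
Effective throat t_e = 0.707 × 10 = 7.07 mm.
Total length L = 170 mm; A_we = 7.07 × 170 = 1202 mm².
F_nw = 0.6 F_EXX = 0.6 × 480 = 288 MPa.
φR_n = 0.75 × 288 × 1202 × 10⁻³ = 259.6 kN.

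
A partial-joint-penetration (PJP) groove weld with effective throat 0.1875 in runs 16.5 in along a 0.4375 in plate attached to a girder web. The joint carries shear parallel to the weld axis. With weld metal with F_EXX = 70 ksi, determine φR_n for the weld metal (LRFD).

φR_n ≈ 97.5 kip

Effective throat (given) t_e = 0.1875 in.
A_we = 0.1875 × 16.5 = 3.094 in².
F_nw = 0.6 F_EXX = 42 ksi.
φR_n = 0.75 × 42 × 3.094 = 97.45 kip.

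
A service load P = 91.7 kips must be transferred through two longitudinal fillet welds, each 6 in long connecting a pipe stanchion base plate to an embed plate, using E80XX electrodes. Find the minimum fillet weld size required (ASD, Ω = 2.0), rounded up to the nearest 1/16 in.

E80XX → F_EXX = 80 ksi.
Total weld length L = 12 in.
Required throat t_e = P × Ω / (0.6 F_EXX × L) = 91.7 × 2.0 / (0.6 × 80 × 12) = 0.3184 in.
Required leg w = t_e / 0.707 = 0.4504 in → use 1/2 in.

w = 1/2 in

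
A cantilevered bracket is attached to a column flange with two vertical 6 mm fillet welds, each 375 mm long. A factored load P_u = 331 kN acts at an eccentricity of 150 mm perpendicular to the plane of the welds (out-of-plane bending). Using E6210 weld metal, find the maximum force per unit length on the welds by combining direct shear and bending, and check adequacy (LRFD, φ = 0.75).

f_max ≈ 1150 N/mm; adequate

E62XX → F_EXX = 620 MPa.
L_w = 2 × 375 = 750 mm; section modulus (unit throat) S = 2 × L²/6 = 46880 mm².
Direct shear f_v = P/L_w = 331×10³/750 = 441.3 N/mm.
Moment M = P × e = 331×10³ × 150 = 49650000 N·mm; bending f_b = M/S = 1059 N/mm.
f_max = √(f_v² + f_b²) = √(441.3² + 1059²) = 1147 N/mm.
φr_n = 0.75 × 0.6 × 620 × (0.707 × 6) = 1184 N/mm → adequate.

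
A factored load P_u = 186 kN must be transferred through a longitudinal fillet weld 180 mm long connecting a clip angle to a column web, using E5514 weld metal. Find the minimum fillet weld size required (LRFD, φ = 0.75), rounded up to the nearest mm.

w = 6 mm

E55XX → F_EXX = 550 MPa.
Total weld length L = 180 mm.
Required throat t_e = P_u / (φ × 0.6 F_EXX × L) = 186 / (0.75 × 0.6 × 550 × 180 × 10⁻³) = 4.175 mm.
Required leg w = t_e / 0.707 = 5.905 mm → use 6 mm.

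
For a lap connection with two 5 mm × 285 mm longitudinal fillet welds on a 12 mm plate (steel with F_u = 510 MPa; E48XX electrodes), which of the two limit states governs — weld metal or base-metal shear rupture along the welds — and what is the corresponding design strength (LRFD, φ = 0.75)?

φR_n ≈ 435 kN (weld metal governs)

E48XX → F_EXX = 480 MPa.
t_e = 0.707 × 5 = 3.535 mm; L = 570 mm.
Weld metal: φR_n = 0.75 × 0.6 × 480 × 3.535 × 570 × 10⁻³ = 435.2 kN.
Base metal (shear rupture): φR_n = 0.75 × 0.6 × 510 × 12 × 570 × 10⁻³ = 1570 kN.
Governing: weld metal.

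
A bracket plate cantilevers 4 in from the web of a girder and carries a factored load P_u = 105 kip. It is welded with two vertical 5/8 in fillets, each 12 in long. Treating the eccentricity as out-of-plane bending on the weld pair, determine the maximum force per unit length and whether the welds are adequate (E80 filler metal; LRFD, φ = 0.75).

f_max ≈ 9.78 kip/in; adequate

E80XX → F_EXX = 80 ksi.
L_w = 2 × 12 = 24 in; section modulus (unit throat) S = 2 × L²/6 = 48 in².
Direct shear f_v = P/L_w = 105/24 = 4.375 kip/in.
Moment M = P × e = 105 × 4 = 420 kip·in; bending f_b = M/S = 8.75 kip/in.
f_max = √(f_v² + f_b²) = √(4.375² + 8.75²) = 9.783 kip/in.
φr_n = 0.75 × 0.6 × 80 × (0.707 × 0.625) = 15.91 kip/in → adequate.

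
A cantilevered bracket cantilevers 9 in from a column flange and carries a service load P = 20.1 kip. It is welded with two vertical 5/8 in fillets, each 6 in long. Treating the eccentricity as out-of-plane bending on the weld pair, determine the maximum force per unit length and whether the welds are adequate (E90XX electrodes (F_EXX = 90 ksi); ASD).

f_max ≈ 15.2 kip/in; NOT adequate

L_w = 2 × 6 = 12 in; section modulus (unit throat) S = 2 × L²/6 = 12 in².
Direct shear f_v = P/L_w = 20.1/12 = 1.675 kip/in.
Moment M = P × e = 20.1 × 9 = 180.9 kip·in; bending f_b = M/S = 15.08 kip/in.
f_max = √(f_v² + f_b²) = √(1.675² + 15.08²) = 15.17 kip/in.
r_n/Ω = (1/2.0) × 0.6 × 90 × (0.707 × 0.625) = 11.93 kip/in → NOT adequate.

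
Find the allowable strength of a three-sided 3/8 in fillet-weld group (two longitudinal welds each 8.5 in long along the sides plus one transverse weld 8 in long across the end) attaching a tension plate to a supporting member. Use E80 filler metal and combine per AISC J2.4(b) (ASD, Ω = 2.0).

R_n/Ω ≈ 168 kip

E80XX → F_EXX = 80 ksi.
t_e = 0.707 × 0.375 = 0.2651 in.
R_nwl = 0.6 × 80 × 0.2651 × 17 = 216.3 kip (longitudinal, 2 welds).
R_nwt = 0.6 × 80 × 0.2651 × 8 = 101.8 kip (transverse, base value).
(i) R_nwl + R_nwt = 318.1 kip; (ii) 0.85 R_nwl + 1.5 R_nwt = 336.6 kip.
R_n = max = 336.6 kip [governs: (ii)]; R_n/Ω = 168.3 kip.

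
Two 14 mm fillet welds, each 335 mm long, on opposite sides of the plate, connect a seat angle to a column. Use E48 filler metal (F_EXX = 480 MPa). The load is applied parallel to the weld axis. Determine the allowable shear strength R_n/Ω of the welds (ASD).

Effective throat t_e = 0.707 × 14 = 9.898 mm.
Total length L = 670 mm; A_we = 9.898 × 670 = 6632 mm².
F_nw = 0.6 F_EXX = 0.6 × 480 = 288 MPa.
R_n = 288 × 6632 × 10⁻³ = 1910 kN; R_n/Ω = 1910/2.0 = 955 kN.

R_n/Ω ≈ 955 kN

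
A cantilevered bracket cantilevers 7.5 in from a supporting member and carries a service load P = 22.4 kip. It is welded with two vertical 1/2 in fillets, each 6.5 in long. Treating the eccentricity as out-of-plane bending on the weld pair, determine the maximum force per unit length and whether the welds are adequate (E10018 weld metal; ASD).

E100XX → F_EXX = 100 ksi.
L_w = 2 × 6.5 = 13 in; section modulus (unit throat) S = 2 × L²/6 = 14.08 in².
Direct shear f_v = P/L_w = 22.4/13 = 1.723 kip/in.
Moment M = P × e = 22.4 × 7.5 = 168 kip·in; bending f_b = M/S = 11.93 kip/in.
f_max = √(f_v² + f_b²) = √(1.723² + 11.93²) = 12.05 kip/in.
r_n/Ω = (1/2.0) × 0.6 × 100 × (0.707 × 0.5) = 10.6 kip/in → NOT adequate.

f_max ≈ 12.1 kip/in; NOT adequate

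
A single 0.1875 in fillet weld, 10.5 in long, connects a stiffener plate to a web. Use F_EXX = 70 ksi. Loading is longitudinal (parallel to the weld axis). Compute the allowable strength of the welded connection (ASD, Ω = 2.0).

Effective throat t_e = 0.707 × 0.1875 = 0.1326 in.
Total length L = 10.5 in; A_we = 0.1326 × 10.5 = 1.392 in².
F_nw = 0.6 F_EXX = 0.6 × 70 = 42 ksi.
R_n = 42 × 1.392 = 58.46 kips; R_n/Ω = 58.46/2.0 = 29.23 kips.

R_n/Ω ≈ 29.2 kips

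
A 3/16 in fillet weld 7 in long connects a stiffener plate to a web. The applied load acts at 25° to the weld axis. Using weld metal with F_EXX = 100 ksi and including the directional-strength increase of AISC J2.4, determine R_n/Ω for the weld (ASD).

R_n/Ω ≈ 31.7 kips

t_e = 0.707 × 0.1875 = 0.1326 in; A_we = 0.1326 × 7 = 0.9279 in².
Directional factor: 1.0 + 0.5 sin^1.5(25°) = 1.137.
F_nw = 0.6 × 100 × 1.137 = 68.24 ksi.
R_n/Ω = (68.24 × 0.9279) / 2.0 = 31.66 kips.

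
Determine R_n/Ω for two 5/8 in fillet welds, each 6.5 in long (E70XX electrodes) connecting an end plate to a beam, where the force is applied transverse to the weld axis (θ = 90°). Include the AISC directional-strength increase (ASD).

E70XX → F_EXX = 70 ksi.
t_e = 0.707 × 0.625 = 0.4419 in; A_we = 0.4419 × 13 = 5.744 in².
Directional factor: 1.0 + 0.5 sin^1.5(90°) = 1.5.
F_nw = 0.6 × 70 × 1.5 = 63 ksi.
R_n/Ω = (63 × 5.744) / 2.0 = 180.9 kips.

R_n/Ω ≈ 181 kips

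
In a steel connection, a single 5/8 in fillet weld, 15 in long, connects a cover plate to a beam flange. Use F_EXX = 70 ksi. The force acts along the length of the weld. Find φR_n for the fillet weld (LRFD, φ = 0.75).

Effective throat t_e = 0.707 × 0.625 = 0.4419 in.
Total length L = 15 in; A_we = 0.4419 × 15 = 6.628 in².
F_nw = 0.6 F_EXX = 0.6 × 70 = 42 ksi.
φR_n = 0.75 × 42 × 6.628 = 208.8 kips.

φR_n ≈ 209 kips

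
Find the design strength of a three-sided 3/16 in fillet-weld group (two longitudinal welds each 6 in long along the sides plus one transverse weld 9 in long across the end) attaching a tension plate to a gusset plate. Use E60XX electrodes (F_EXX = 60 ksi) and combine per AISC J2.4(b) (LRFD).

φR_n ≈ 84.8 kips

t_e = 0.707 × 0.1875 = 0.1326 in.
R_nwl = 0.6 × 60 × 0.1326 × 12 = 57.27 kips (longitudinal, 2 welds).
R_nwt = 0.6 × 60 × 0.1326 × 9 = 42.95 kips (transverse, base value).
(i) R_nwl + R_nwt = 100.2 kips; (ii) 0.85 R_nwl + 1.5 R_nwt = 113.1 kips.
R_n = max = 113.1 kips [governs: (ii)]; φR_n = 84.83 kips.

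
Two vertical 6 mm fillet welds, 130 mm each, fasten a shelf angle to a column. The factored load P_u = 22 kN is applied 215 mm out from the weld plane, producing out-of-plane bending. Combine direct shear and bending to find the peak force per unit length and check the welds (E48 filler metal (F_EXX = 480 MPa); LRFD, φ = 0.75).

L_w = 2 × 130 = 260 mm; section modulus (unit throat) S = 2 × L²/6 = 5633 mm².
Direct shear f_v = P/L_w = 22×10³/260 = 84.62 N/mm.
Moment M = P × e = 22×10³ × 215 = 4730000 N·mm; bending f_b = M/S = 839.6 N/mm.
f_max = √(f_v² + f_b²) = √(84.62² + 839.6²) = 843.9 N/mm.
φr_n = 0.75 × 0.6 × 480 × (0.707 × 6) = 916.3 N/mm → adequate.

f_max ≈ 844 N/mm; adequate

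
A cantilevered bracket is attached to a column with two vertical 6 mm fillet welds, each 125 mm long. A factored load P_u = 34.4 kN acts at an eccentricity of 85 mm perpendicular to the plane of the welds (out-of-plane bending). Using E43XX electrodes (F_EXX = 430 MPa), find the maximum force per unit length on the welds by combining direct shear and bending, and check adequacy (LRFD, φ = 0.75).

L_w = 2 × 125 = 250 mm; section modulus (unit throat) S = 2 × L²/6 = 5208 mm².
Direct shear f_v = P/L_w = 34.4×10³/250 = 137.6 N/mm.
Moment M = P × e = 34.4×10³ × 85 = 2924000 N·mm; bending f_b = M/S = 561.4 N/mm.
f_max = √(f_v² + f_b²) = √(137.6² + 561.4²) = 578 N/mm.
φr_n = 0.75 × 0.6 × 430 × (0.707 × 6) = 820.8 N/mm → adequate.

f_max ≈ 578 N/mm; adequate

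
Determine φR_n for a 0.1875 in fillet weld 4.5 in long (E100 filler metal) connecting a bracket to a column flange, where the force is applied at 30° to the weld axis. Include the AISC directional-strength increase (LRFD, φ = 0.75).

E100XX → F_EXX = 100 ksi.
t_e = 0.707 × 0.1875 = 0.1326 in; A_we = 0.1326 × 4.5 = 0.5965 in².
Directional factor: 1.0 + 0.5 sin^1.5(30°) = 1.177.
F_nw = 0.6 × 100 × 1.177 = 70.61 ksi.
φR_n = 0.75 × 70.61 × 0.5965 = 31.59 kips.

φR_n ≈ 31.6 kips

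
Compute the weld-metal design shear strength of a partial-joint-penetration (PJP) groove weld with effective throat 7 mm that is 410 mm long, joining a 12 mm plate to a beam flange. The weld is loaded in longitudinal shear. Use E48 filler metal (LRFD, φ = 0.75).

E48XX → F_EXX = 480 MPa.
Effective throat (given) t_e = 7 mm.
A_we = 7 × 410 = 2870 mm².
F_nw = 0.6 F_EXX = 288 MPa.
φR_n = 0.75 × 288 × 2870 × 10⁻³ = 619.9 kN.

φR_n ≈ 620 kN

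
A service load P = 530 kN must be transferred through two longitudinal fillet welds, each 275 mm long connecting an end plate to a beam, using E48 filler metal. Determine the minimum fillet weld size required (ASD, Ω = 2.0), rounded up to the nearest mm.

E48XX → F_EXX = 480 MPa.
Total weld length L = 550 mm.
Required throat t_e = P × Ω / (0.6 F_EXX × L) = 530 × 2.0 / (0.6 × 480 × 550 × 10⁻³) = 6.692 mm.
Required leg w = t_e / 0.707 = 9.465 mm → use 10 mm.

w = 10 mm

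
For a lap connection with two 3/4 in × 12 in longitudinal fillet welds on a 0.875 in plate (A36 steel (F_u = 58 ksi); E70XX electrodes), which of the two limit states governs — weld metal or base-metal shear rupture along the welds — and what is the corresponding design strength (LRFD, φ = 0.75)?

φR_n ≈ 401 kips (weld metal governs)

E70XX → F_EXX = 70 ksi.
t_e = 0.707 × 0.75 = 0.5302 in; L = 24 in.
Weld metal: φR_n = 0.75 × 0.6 × 70 × 0.5302 × 24 = 400.9 kips.
Base metal (shear rupture): φR_n = 0.75 × 0.6 × 58 × 0.875 × 24 = 548.1 kips.
Governing: weld metal.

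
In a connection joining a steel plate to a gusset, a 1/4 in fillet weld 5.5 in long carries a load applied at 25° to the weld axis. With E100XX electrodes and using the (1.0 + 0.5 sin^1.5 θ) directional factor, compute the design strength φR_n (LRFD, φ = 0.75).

E100XX → F_EXX = 100 ksi.
t_e = 0.707 × 0.25 = 0.1767 in; A_we = 0.1767 × 5.5 = 0.9721 in².
Directional factor: 1.0 + 0.5 sin^1.5(25°) = 1.137.
F_nw = 0.6 × 100 × 1.137 = 68.24 ksi.
φR_n = 0.75 × 68.24 × 0.9721 = 49.75 kip.

φR_n ≈ 49.8 kip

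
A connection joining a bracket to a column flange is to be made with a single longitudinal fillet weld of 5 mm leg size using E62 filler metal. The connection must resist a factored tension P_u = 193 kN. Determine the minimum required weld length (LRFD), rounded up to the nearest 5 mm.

E62XX → F_EXX = 620 MPa.
Throat t_e = 0.707 × 5 = 3.535 mm.
φr_n = 0.75 × 0.6 × 620 × 3.535 × 10⁻³ = 0.9863 kN/mm.
L_req = P_u / φr_n = 193 / 0.9863 = 195.7 mm total.
Round up → use L = 200 mm.

L = 200 mm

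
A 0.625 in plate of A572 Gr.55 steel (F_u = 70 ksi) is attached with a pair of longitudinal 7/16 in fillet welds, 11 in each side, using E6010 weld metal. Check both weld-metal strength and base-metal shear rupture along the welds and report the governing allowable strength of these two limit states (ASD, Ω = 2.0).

R_n/Ω ≈ 122 kips (weld metal governs)

E60XX → F_EXX = 60 ksi.
t_e = 0.707 × 0.4375 = 0.3093 in; L = 22 in.
Weld metal: R_n/Ω = (1/2.0) × 0.6 × 60 × 0.3093 × 22 = 122.5 kips.
Base metal (shear rupture): R_n/Ω = (1/2.0) × 0.6 × 70 × 0.625 × 22 = 288.8 kips.
Governing: weld metal.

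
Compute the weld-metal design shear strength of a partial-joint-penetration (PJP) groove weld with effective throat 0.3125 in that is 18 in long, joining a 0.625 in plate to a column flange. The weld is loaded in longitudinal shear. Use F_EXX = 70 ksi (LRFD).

φR_n ≈ 177 kip

Effective throat (given) t_e = 0.3125 in.
A_we = 0.3125 × 18 = 5.625 in².
F_nw = 0.6 F_EXX = 42 ksi.
φR_n = 0.75 × 42 × 5.625 = 177.2 kip.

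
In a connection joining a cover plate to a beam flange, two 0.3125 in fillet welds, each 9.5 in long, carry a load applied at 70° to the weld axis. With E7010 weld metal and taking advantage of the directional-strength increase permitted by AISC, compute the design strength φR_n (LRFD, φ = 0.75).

E70XX → F_EXX = 70 ksi.
t_e = 0.707 × 0.3125 = 0.2209 in; A_we = 0.2209 × 19 = 4.198 in².
Directional factor: 1.0 + 0.5 sin^1.5(70°) = 1.455.
F_nw = 0.6 × 70 × 1.455 = 61.13 ksi.
φR_n = 0.75 × 61.13 × 4.198 = 192.5 kip.

φR_n ≈ 192 kip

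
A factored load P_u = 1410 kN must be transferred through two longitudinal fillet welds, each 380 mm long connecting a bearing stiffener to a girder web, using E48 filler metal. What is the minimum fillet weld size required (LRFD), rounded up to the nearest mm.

E48XX → F_EXX = 480 MPa.
Total weld length L = 760 mm.
Required throat t_e = P_u / (φ × 0.6 F_EXX × L) = 1410 / (0.75 × 0.6 × 480 × 760 × 10⁻³) = 8.589 mm.
Required leg w = t_e / 0.707 = 12.15 mm → use 13 mm.

w = 13 mm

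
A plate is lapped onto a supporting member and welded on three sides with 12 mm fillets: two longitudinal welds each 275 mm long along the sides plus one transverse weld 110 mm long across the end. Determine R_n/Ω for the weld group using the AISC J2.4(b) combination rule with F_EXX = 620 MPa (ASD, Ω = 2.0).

t_e = 0.707 × 12 = 8.484 mm.
R_nwl = 0.6 × 620 × 8.484 × 550 × 10⁻³ = 1736 kN (longitudinal, 2 welds).
R_nwt = 0.6 × 620 × 8.484 × 110 × 10⁻³ = 347.2 kN (transverse, base value).
(i) R_nwl + R_nwt = 2083 kN; (ii) 0.85 R_nwl + 1.5 R_nwt = 1996 kN.
R_n = max = 2083 kN [governs: (i)]; R_n/Ω = 1041 kN.

R_n/Ω ≈ 1040 kN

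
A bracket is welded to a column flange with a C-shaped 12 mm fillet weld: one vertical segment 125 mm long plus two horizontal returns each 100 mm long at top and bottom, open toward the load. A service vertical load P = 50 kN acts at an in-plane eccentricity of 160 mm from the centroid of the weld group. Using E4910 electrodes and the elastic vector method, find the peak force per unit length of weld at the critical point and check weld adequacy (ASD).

f_max ≈ 695 N/mm; adequate

E49XX → F_EXX = 490 MPa.
Total weld length L_w = 325 mm. Treat welds as unit-width lines.
Centroid: x̄ = 2×100×50 / 325 = 30.77 mm from the vertical weld.
Polar moment about centroid: J = I_x + I_y = [125³/12 + 2×100×62.5²] + [125×30.77² + 2(100³/12 + 100×19.23²)] = 1303000 mm³.
Direct shear f_v = P/L_w = 50×10³ / 325 = 153.8 N/mm (vertical).
Torsion M = P·e = 50×10³ × 160 = 8000000 N·mm.
Critical point at (x, y) = (69.23, 62.5) from centroid. f_tx = M·y/J = 383.7 N/mm; f_ty = M·x/J = 425.1 N/mm.
Resultant f_max = √[f_tx² + (f_v + f_ty)²] = √[383.7² + (153.8 + 425.1)²] = 694.5 N/mm.
Capacity per unit length: r_n/Ω = (1/2.0) × 0.6 × 490 × (0.707 × 12) = 1247 N/mm.
694.5 ≤ 1247 → adequate.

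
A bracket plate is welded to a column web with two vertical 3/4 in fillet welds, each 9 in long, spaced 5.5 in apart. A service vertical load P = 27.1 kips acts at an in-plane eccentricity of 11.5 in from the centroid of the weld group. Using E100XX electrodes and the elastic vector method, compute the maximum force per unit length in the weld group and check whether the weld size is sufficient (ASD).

f_max ≈ 7.28 kip/in; adequate

E100XX → F_EXX = 100 ksi.
Total weld length L_w = 18 in. Treat welds as unit-width lines.
Polar moment about centroid: J = 2[d³/12 + d(b/2)²] = 2[9³/12 + 9×2.75²] = 257.6 in³.
Direct shear f_v = P/L_w = 27.1 / 18 = 1.506 kip/in (vertical).
Torsion M = P·e = 27.1 × 11.5 = 311.65 kip·in.
Critical point at (x, y) = (2.75, 4.5) from centroid. f_tx = M·y/J = 5.444 kip/in; f_ty = M·x/J = 3.327 kip/in.
Resultant f_max = √[f_tx² + (f_v + f_ty)²] = √[5.444² + (1.506 + 3.327)²] = 7.279 kip/in.
Capacity per unit length: r_n/Ω = (1/2.0) × 0.6 × 100 × (0.707 × 0.75) = 15.91 kip/in.
7.279 ≤ 15.91 → adequate.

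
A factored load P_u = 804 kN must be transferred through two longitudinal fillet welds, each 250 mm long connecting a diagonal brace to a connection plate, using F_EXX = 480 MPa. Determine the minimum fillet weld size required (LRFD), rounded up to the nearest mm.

Total weld length L = 500 mm.
Required throat t_e = P_u / (φ × 0.6 F_EXX × L) = 804 / (0.75 × 0.6 × 480 × 500 × 10⁻³) = 7.444 mm.
Required leg w = t_e / 0.707 = 10.53 mm → use 11 mm.

w = 11 mm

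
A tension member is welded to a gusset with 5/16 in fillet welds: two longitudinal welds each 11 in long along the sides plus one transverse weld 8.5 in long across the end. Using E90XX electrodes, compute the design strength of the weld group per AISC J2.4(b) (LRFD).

E90XX → F_EXX = 90 ksi.
t_e = 0.707 × 0.3125 = 0.2209 in.
R_nwl = 0.6 × 90 × 0.2209 × 22 = 262.5 kips (longitudinal, 2 welds).
R_nwt = 0.6 × 90 × 0.2209 × 8.5 = 101.4 kips (transverse, base value).
(i) R_nwl + R_nwt = 363.9 kips; (ii) 0.85 R_nwl + 1.5 R_nwt = 375.2 kips.
R_n = max = 375.2 kips [governs: (ii)]; φR_n = 281.4 kips.

φR_n ≈ 281 kips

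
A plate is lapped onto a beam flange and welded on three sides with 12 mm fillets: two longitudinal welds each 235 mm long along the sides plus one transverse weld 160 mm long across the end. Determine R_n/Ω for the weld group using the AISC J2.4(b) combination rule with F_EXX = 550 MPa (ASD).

t_e = 0.707 × 12 = 8.484 mm.
R_nwl = 0.6 × 550 × 8.484 × 470 × 10⁻³ = 1316 kN (longitudinal, 2 welds).
R_nwt = 0.6 × 550 × 8.484 × 160 × 10⁻³ = 448 kN (transverse, base value).
(i) R_nwl + R_nwt = 1764 kN; (ii) 0.85 R_nwl + 1.5 R_nwt = 1790 kN.
R_n = max = 1790 kN [governs: (ii)]; R_n/Ω = 895.2 kN.

R_n/Ω ≈ 895 kN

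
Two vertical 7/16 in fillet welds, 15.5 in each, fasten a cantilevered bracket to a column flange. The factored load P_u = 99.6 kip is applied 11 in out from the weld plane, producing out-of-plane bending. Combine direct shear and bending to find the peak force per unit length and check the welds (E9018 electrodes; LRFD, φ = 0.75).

f_max ≈ 14.1 kip/in; NOT adequate

E90XX → F_EXX = 90 ksi.
L_w = 2 × 15.5 = 31 in; section modulus (unit throat) S = 2 × L²/6 = 80.08 in².
Direct shear f_v = P/L_w = 99.6/31 = 3.213 kip/in.
Moment M = P × e = 99.6 × 11 = 1095.6 kip·in; bending f_b = M/S = 13.68 kip/in.
f_max = √(f_v² + f_b²) = √(3.213² + 13.68²) = 14.05 kip/in.
φr_n = 0.75 × 0.6 × 90 × (0.707 × 0.4375) = 12.53 kip/in → NOT adequate.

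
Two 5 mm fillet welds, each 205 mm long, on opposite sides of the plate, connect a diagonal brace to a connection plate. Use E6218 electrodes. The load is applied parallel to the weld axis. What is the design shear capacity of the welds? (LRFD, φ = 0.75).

φR_n ≈ 404 kN

E62XX → F_EXX = 620 MPa.
Effective throat t_e = 0.707 × 5 = 3.535 mm.
Total length L = 410 mm; A_we = 3.535 × 410 = 1449 mm².
F_nw = 0.6 F_EXX = 0.6 × 620 = 372 MPa.
φR_n = 0.75 × 372 × 1449 × 10⁻³ = 404.4 kN.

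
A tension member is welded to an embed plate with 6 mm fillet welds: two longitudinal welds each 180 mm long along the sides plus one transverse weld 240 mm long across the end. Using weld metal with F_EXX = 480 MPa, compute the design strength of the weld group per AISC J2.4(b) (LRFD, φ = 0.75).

t_e = 0.707 × 6 = 4.242 mm.
R_nwl = 0.6 × 480 × 4.242 × 360 × 10⁻³ = 439.8 kN (longitudinal, 2 welds).
R_nwt = 0.6 × 480 × 4.242 × 240 × 10⁻³ = 293.2 kN (transverse, base value).
(i) R_nwl + R_nwt = 733 kN; (ii) 0.85 R_nwl + 1.5 R_nwt = 813.6 kN.
R_n = max = 813.6 kN [governs: (ii)]; φR_n = 610.2 kN.

φR_n ≈ 610 kN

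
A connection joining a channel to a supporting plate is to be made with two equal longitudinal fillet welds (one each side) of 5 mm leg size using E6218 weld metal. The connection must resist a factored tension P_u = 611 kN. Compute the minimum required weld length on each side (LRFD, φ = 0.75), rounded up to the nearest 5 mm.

E62XX → F_EXX = 620 MPa.
Throat t_e = 0.707 × 5 = 3.535 mm.
φr_n = 0.75 × 0.6 × 620 × 3.535 × 10⁻³ = 0.9863 kN/mm.
L_req = P_u / φr_n = 611 / 0.9863 = 619.5 mm total.
Per side: 619.5 / 2 = 309.8 mm.
Round up → use L = 310 mm on each side.

L = 310 mm on each side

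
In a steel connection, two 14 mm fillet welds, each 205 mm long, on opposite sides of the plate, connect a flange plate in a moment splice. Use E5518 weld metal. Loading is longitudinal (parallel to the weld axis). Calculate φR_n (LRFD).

φR_n ≈ 1000 kN

E55XX → F_EXX = 550 MPa.
Effective throat t_e = 0.707 × 14 = 9.898 mm.
Total length L = 410 mm; A_we = 9.898 × 410 = 4058 mm².
F_nw = 0.6 F_EXX = 0.6 × 550 = 330 MPa.
φR_n = 0.75 × 330 × 4058 × 10⁻³ = 1004 kN.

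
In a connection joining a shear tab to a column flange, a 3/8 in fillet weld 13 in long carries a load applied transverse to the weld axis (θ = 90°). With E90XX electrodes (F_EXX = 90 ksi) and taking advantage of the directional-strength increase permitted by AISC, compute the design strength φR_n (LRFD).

φR_n ≈ 209 kip

t_e = 0.707 × 0.375 = 0.2651 in; A_we = 0.2651 × 13 = 3.447 in².
Directional factor: 1.0 + 0.5 sin^1.5(90°) = 1.5.
F_nw = 0.6 × 90 × 1.5 = 81 ksi.
φR_n = 0.75 × 81 × 3.447 = 209.4 kip.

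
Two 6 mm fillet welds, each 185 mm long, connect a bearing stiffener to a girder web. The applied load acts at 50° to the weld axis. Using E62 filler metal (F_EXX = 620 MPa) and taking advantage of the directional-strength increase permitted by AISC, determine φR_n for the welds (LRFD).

t_e = 0.707 × 6 = 4.242 mm; A_we = 4.242 × 370 = 1570 mm².
Directional factor: 1.0 + 0.5 sin^1.5(50°) = 1.335.
F_nw = 0.6 × 620 × 1.335 = 496.7 MPa.
φR_n = 0.75 × 496.7 × 1570 × 10⁻³ = 584.7 kN.

φR_n ≈ 585 kN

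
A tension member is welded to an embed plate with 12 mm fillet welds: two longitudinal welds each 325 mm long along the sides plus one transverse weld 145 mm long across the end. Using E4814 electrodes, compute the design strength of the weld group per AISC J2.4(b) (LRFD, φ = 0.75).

E48XX → F_EXX = 480 MPa.
t_e = 0.707 × 12 = 8.484 mm.
R_nwl = 0.6 × 480 × 8.484 × 650 × 10⁻³ = 1588 kN (longitudinal, 2 welds).
R_nwt = 0.6 × 480 × 8.484 × 145 × 10⁻³ = 354.3 kN (transverse, base value).
(i) R_nwl + R_nwt = 1942 kN; (ii) 0.85 R_nwl + 1.5 R_nwt = 1881 kN.
R_n = max = 1942 kN [governs: (i)]; φR_n = 1457 kN.

φR_n ≈ 1460 kN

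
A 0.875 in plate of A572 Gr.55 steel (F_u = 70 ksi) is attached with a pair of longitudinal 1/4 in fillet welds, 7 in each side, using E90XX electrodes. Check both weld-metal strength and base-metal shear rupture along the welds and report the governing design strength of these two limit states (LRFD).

φR_n ≈ 100 kip (weld metal governs)

E90XX → F_EXX = 90 ksi.
t_e = 0.707 × 0.25 = 0.1767 in; L = 14 in.
Weld metal: φR_n = 0.75 × 0.6 × 90 × 0.1767 × 14 = 100.2 kip.
Base metal (shear rupture): φR_n = 0.75 × 0.6 × 70 × 0.875 × 14 = 385.9 kip.
Governing: weld metal.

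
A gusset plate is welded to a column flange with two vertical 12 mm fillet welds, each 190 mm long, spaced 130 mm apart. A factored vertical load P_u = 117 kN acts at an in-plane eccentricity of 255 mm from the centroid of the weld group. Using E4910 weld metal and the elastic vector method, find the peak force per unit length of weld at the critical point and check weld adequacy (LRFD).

f_max ≈ 1450 N/mm; adequate

E49XX → F_EXX = 490 MPa.
Total weld length L_w = 380 mm. Treat welds as unit-width lines.
Polar moment about centroid: J = 2[d³/12 + d(b/2)²] = 2[190³/12 + 190×65²] = 2749000 mm³.
Direct shear f_v = P/L_w = 117×10³ / 380 = 307.9 N/mm (vertical).
Torsion M = P·e = 117×10³ × 255 = 29835000 N·mm.
Critical point at (x, y) = (65, 95) from centroid. f_tx = M·y/J = 1031 N/mm; f_ty = M·x/J = 705.5 N/mm.
Resultant f_max = √[f_tx² + (f_v + f_ty)²] = √[1031² + (307.9 + 705.5)²] = 1446 N/mm.
Capacity per unit length: φr_n = 0.75 × 0.6 × 490 × (0.707 × 12) = 1871 N/mm.
1446 ≤ 1871 → adequate.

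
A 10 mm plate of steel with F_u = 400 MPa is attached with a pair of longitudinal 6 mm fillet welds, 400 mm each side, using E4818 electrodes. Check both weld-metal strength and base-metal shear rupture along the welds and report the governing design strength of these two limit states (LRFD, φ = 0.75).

E48XX → F_EXX = 480 MPa.
t_e = 0.707 × 6 = 4.242 mm; L = 800 mm.
Weld metal: φR_n = 0.75 × 0.6 × 480 × 4.242 × 800 × 10⁻³ = 733 kN.
Base metal (shear rupture): φR_n = 0.75 × 0.6 × 400 × 10 × 800 × 10⁻³ = 1440 kN.
Governing: weld metal.

φR_n ≈ 733 kN (weld metal governs)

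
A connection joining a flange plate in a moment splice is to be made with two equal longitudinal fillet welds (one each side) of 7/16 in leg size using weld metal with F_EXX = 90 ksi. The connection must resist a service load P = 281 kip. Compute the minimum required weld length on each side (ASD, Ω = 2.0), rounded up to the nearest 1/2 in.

L = 17 in on each side

Throat t_e = 0.707 × 0.4375 = 0.3093 in.
r_n/Ω = (0.6 × 90 × 0.3093) / 2.0 = 8.351 kip/in.
L_req = P / (r_n/Ω) = 281 / 8.351 = 33.65 in total.
Per side: 33.65 / 2 = 16.82 in.
Round up → use L = 17 in on each side.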